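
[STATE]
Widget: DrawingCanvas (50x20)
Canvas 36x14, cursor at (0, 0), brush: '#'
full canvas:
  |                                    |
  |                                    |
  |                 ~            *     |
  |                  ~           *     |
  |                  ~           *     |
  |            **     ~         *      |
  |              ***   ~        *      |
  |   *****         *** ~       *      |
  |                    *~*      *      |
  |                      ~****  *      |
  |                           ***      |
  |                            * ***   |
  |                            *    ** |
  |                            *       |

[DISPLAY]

+                                                 
                                                  
                 ~            *                   
                  ~           *                   
                  ~           *                   
            **     ~         *                    
              ***   ~        *                    
   *****         *** ~       *                    
                    *~*      *                    
                      ~****  *                    
                           ***                    
                            * ***                 
                            *    **               
                            *                     
                                                  
                                                  
                                                  
                                                  
                                                  
                                                  


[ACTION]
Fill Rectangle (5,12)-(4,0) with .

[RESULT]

+                                                 
                                                  
                 ~            *                   
                  ~           *                   
.............     ~           *                   
.............*     ~         *                    
              ***   ~        *                    
   *****         *** ~       *                    
                    *~*      *                    
                      ~****  *                    
                           ***                    
                            * ***                 
                            *    **               
                            *                     
                                                  
                                                  
                                                  
                                                  
                                                  
                                                  


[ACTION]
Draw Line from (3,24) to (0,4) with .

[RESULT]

+   ....                                          
        ......                                    
              .......         *                   
                  ~  ....     *                   
.............     ~           *                   
.............*     ~         *                    
              ***   ~        *                    
   *****         *** ~       *                    
                    *~*      *                    
                      ~****  *                    
                           ***                    
                            * ***                 
                            *    **               
                            *                     
                                                  
                                                  
                                                  
                                                  
                                                  
                                                  


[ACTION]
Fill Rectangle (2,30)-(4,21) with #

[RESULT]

+   ....                                          
        ......                                    
              .......##########                   
                  ~  ##########                   
.............     ~  ##########                   
.............*     ~         *                    
              ***   ~        *                    
   *****         *** ~       *                    
                    *~*      *                    
                      ~****  *                    
                           ***                    
                            * ***                 
                            *    **               
                            *                     
                                                  
                                                  
                                                  
                                                  
                                                  
                                                  


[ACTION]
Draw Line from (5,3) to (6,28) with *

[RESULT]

+   ....                                          
        ......                                    
              .......##########                   
                  ~  ##########                   
.............     ~  ##########                   
...*************   ~         *                    
              ****************                    
   *****         *** ~       *                    
                    *~*      *                    
                      ~****  *                    
                           ***                    
                            * ***                 
                            *    **               
                            *                     
                                                  
                                                  
                                                  
                                                  
                                                  
                                                  


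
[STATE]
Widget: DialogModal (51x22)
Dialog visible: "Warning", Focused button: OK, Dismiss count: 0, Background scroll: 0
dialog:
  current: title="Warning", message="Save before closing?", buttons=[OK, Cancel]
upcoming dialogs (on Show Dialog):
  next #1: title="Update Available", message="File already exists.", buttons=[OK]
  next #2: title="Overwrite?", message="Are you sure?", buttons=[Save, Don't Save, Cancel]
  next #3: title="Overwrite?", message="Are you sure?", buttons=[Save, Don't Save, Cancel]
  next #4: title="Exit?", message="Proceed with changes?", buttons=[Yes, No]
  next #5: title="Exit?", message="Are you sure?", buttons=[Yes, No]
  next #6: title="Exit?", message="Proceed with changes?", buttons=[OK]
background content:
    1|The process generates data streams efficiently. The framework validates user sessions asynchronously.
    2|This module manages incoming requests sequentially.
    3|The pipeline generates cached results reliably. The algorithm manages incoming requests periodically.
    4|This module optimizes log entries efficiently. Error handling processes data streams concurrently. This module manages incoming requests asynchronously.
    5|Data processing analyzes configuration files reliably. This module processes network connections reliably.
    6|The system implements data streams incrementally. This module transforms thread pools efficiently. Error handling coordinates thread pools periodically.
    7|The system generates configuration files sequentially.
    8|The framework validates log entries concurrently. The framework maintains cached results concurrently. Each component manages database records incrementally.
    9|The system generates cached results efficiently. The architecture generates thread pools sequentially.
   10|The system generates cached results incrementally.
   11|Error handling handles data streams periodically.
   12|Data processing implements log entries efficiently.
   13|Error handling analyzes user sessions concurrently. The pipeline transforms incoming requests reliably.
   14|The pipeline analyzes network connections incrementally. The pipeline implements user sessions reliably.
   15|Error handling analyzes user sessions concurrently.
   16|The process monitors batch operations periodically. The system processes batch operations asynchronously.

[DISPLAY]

The process generates data streams efficiently. The
This module manages incoming requests sequentially.
The pipeline generates cached results reliably. The
This module optimizes log entries efficiently. Erro
Data processing analyzes configuration files reliab
The system implements data streams incrementally. T
The system generates configuration files sequential
The framework validates log entries concurrently. T
The system ge┌──────────────────────┐fficiently. Th
The system ge│       Warning        │ncrementally. 
Error handlin│ Save before closing? │eriodically.  
Data processi│    [OK]  Cancel      │s efficiently.
Error handlin└──────────────────────┘ concurrently.
The pipeline analyzes network connections increment
Error handling analyzes user sessions concurrently.
The process monitors batch operations periodically.
                                                   
                                                   
                                                   
                                                   
                                                   
                                                   


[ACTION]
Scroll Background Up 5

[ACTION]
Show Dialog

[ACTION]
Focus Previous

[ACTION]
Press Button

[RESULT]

The process generates data streams efficiently. The
This module manages incoming requests sequentially.
The pipeline generates cached results reliably. The
This module optimizes log entries efficiently. Erro
Data processing analyzes configuration files reliab
The system implements data streams incrementally. T
The system generates configuration files sequential
The framework validates log entries concurrently. T
The system generates cached results efficiently. Th
The system generates cached results incrementally. 
Error handling handles data streams periodically.  
Data processing implements log entries efficiently.
Error handling analyzes user sessions concurrently.
The pipeline analyzes network connections increment
Error handling analyzes user sessions concurrently.
The process monitors batch operations periodically.
                                                   
                                                   
                                                   
                                                   
                                                   
                                                   


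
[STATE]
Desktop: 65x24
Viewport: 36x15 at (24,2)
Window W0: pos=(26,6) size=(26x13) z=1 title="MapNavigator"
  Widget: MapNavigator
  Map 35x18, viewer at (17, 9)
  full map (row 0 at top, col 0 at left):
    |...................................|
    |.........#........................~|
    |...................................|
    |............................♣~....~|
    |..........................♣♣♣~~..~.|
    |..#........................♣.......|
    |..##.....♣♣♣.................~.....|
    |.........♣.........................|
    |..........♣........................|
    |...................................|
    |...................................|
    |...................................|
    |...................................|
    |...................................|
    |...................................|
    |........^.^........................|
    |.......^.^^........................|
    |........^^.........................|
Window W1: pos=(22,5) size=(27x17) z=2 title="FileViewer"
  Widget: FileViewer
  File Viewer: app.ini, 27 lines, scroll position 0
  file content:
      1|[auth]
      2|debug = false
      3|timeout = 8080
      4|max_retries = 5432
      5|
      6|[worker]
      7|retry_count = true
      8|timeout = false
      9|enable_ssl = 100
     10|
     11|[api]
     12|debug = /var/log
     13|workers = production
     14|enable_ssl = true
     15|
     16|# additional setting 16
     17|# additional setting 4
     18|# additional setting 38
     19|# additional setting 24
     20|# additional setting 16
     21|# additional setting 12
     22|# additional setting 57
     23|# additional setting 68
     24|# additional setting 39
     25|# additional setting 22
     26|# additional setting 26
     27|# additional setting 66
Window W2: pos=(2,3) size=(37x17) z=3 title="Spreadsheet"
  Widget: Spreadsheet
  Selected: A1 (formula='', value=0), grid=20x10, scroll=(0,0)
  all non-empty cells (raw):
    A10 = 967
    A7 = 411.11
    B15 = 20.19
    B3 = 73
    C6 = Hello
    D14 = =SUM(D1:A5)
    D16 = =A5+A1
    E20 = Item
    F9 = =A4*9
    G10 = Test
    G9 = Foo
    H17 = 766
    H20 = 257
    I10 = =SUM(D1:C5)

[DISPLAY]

                                    
━━━━━━━━━━━━━━┓                     
              ┃                     
──────────────┨━━━━━━━━━┓           
              ┃         ┃━━┓        
  C       D   ┃─────────┨  ┃        
--------------┃        ▲┃──┨        
      0       ┃        █┃♣.┃        
      0       ┃        ░┃..┃        
      0       ┃32      ░┃..┃        
      0       ┃        ░┃..┃        
      0       ┃        ░┃..┃        
ello          ┃ue      ░┃..┃        
      0       ┃        ░┃..┃        
      0       ┃        ░┃..┃        


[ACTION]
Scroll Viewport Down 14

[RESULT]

      0       ┃        █┃♣.┃        
      0       ┃        ░┃..┃        
      0       ┃32      ░┃..┃        
      0       ┃        ░┃..┃        
      0       ┃        ░┃..┃        
ello          ┃ue      ░┃..┃        
      0       ┃        ░┃..┃        
      0       ┃        ░┃..┃        
      0       ┃        ░┃..┃        
      0       ┃        ░┃━━┛        
━━━━━━━━━━━━━━┛        ░┃           
orkers = production    ▼┃           
━━━━━━━━━━━━━━━━━━━━━━━━┛           
                                    
                                    


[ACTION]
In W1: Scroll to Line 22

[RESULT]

      0       ┃ting 16 ░┃♣.┃        
      0       ┃ting 4  ░┃..┃        
      0       ┃ting 38 ░┃..┃        
      0       ┃ting 24 ░┃..┃        
      0       ┃ting 16 ░┃..┃        
ello          ┃ting 12 ░┃..┃        
      0       ┃ting 57 ░┃..┃        
      0       ┃ting 68 ░┃..┃        
      0       ┃ting 39 ░┃..┃        
      0       ┃ting 22 ░┃━━┛        
━━━━━━━━━━━━━━┛ting 26 █┃           
 additional setting 66 ▼┃           
━━━━━━━━━━━━━━━━━━━━━━━━┛           
                                    
                                    


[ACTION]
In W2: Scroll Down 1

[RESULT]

      0       ┃ting 16 ░┃♣.┃        
      0       ┃ting 4  ░┃..┃        
      0       ┃ting 38 ░┃..┃        
      0       ┃ting 24 ░┃..┃        
ello          ┃ting 16 ░┃..┃        
      0       ┃ting 12 ░┃..┃        
      0       ┃ting 57 ░┃..┃        
      0       ┃ting 68 ░┃..┃        
      0       ┃ting 39 ░┃..┃        
      0       ┃ting 22 ░┃━━┛        
━━━━━━━━━━━━━━┛ting 26 █┃           
 additional setting 66 ▼┃           
━━━━━━━━━━━━━━━━━━━━━━━━┛           
                                    
                                    


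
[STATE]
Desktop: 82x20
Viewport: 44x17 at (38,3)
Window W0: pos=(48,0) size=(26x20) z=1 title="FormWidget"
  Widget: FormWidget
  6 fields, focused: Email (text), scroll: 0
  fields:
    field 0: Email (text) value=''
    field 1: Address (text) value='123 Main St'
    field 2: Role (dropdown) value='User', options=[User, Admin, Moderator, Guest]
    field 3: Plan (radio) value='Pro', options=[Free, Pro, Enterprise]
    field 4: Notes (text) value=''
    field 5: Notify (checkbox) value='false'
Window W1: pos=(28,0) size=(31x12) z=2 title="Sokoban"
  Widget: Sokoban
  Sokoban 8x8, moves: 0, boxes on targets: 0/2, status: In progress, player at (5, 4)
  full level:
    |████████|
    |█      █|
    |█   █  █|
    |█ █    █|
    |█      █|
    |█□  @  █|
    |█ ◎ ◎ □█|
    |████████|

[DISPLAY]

                    ┃    [        ]┃        
                    ┃    [123 Main]┃        
                    ┃    [User   ▼]┃        
                    ┃    ( ) Free  ┃        
                    ┃    [        ]┃        
                    ┃    [ ]       ┃        
                    ┃              ┃        
                    ┃              ┃        
━━━━━━━━━━━━━━━━━━━━┛              ┃        
          ┃                        ┃        
          ┃                        ┃        
          ┃                        ┃        
          ┃                        ┃        
          ┃                        ┃        
          ┃                        ┃        
          ┃                        ┃        
          ┗━━━━━━━━━━━━━━━━━━━━━━━━┛        


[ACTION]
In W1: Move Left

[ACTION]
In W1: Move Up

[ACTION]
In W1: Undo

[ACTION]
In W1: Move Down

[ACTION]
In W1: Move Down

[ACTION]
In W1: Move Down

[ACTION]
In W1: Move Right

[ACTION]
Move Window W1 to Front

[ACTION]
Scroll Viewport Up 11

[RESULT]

━━━━━━━━━━━━━━━━━━━━┓━━━━━━━━━━━━━━┓        
                    ┃t             ┃        
────────────────────┨──────────────┨        
                    ┃    [        ]┃        
                    ┃    [123 Main]┃        
                    ┃    [User   ▼]┃        
                    ┃    ( ) Free  ┃        
                    ┃    [        ]┃        
                    ┃    [ ]       ┃        
                    ┃              ┃        
                    ┃              ┃        
━━━━━━━━━━━━━━━━━━━━┛              ┃        
          ┃                        ┃        
          ┃                        ┃        
          ┃                        ┃        
          ┃                        ┃        
          ┃                        ┃        


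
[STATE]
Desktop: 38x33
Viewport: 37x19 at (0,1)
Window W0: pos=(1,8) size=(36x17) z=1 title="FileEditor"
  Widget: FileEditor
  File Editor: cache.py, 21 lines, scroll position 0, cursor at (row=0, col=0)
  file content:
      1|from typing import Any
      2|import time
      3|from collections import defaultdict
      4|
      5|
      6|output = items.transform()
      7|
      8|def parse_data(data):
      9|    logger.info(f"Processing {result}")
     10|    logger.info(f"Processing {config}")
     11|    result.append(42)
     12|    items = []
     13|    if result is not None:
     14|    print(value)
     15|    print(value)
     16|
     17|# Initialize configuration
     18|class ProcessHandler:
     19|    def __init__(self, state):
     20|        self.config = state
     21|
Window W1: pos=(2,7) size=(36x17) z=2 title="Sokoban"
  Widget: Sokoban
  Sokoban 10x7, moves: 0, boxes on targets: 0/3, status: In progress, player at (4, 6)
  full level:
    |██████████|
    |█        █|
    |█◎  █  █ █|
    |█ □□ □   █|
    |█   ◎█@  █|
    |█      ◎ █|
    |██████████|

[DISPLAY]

                                     
                                     
                                     
                                     
                                     
                                     
  ┏━━━━━━━━━━━━━━━━━━━━━━━━━━━━━━━━━━
 ┏┃ Sokoban                          
 ┃┠──────────────────────────────────
 ┠┃██████████                        
 ┃┃█        █                        
 ┃┃█◎  █  █ █                        
 ┃┃█ □□ □   █                        
 ┃┃█   ◎█@  █                        
 ┃┃█      ◎ █                        
 ┃┃██████████                        
 ┃┃Moves: 0  0/3                     
 ┃┃                                  
 ┃┃                                  


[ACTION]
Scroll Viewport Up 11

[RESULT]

                                     
                                     
                                     
                                     
                                     
                                     
                                     
  ┏━━━━━━━━━━━━━━━━━━━━━━━━━━━━━━━━━━
 ┏┃ Sokoban                          
 ┃┠──────────────────────────────────
 ┠┃██████████                        
 ┃┃█        █                        
 ┃┃█◎  █  █ █                        
 ┃┃█ □□ □   █                        
 ┃┃█   ◎█@  █                        
 ┃┃█      ◎ █                        
 ┃┃██████████                        
 ┃┃Moves: 0  0/3                     
 ┃┃                                  


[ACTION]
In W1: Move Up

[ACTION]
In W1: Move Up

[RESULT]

                                     
                                     
                                     
                                     
                                     
                                     
                                     
  ┏━━━━━━━━━━━━━━━━━━━━━━━━━━━━━━━━━━
 ┏┃ Sokoban                          
 ┃┠──────────────────────────────────
 ┠┃██████████                        
 ┃┃█        █                        
 ┃┃█◎  █ @█ █                        
 ┃┃█ □□ □   █                        
 ┃┃█   ◎█   █                        
 ┃┃█      ◎ █                        
 ┃┃██████████                        
 ┃┃Moves: 2  0/3                     
 ┃┃                                  


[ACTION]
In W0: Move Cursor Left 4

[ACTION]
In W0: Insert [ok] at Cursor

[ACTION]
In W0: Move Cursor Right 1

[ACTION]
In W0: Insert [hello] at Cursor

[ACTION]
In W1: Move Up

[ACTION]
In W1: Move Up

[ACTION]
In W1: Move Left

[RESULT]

                                     
                                     
                                     
                                     
                                     
                                     
                                     
  ┏━━━━━━━━━━━━━━━━━━━━━━━━━━━━━━━━━━
 ┏┃ Sokoban                          
 ┃┠──────────────────────────────────
 ┠┃██████████                        
 ┃┃█    @   █                        
 ┃┃█◎  █  █ █                        
 ┃┃█ □□ □   █                        
 ┃┃█   ◎█   █                        
 ┃┃█      ◎ █                        
 ┃┃██████████                        
 ┃┃Moves: 4  0/3                     
 ┃┃                                  


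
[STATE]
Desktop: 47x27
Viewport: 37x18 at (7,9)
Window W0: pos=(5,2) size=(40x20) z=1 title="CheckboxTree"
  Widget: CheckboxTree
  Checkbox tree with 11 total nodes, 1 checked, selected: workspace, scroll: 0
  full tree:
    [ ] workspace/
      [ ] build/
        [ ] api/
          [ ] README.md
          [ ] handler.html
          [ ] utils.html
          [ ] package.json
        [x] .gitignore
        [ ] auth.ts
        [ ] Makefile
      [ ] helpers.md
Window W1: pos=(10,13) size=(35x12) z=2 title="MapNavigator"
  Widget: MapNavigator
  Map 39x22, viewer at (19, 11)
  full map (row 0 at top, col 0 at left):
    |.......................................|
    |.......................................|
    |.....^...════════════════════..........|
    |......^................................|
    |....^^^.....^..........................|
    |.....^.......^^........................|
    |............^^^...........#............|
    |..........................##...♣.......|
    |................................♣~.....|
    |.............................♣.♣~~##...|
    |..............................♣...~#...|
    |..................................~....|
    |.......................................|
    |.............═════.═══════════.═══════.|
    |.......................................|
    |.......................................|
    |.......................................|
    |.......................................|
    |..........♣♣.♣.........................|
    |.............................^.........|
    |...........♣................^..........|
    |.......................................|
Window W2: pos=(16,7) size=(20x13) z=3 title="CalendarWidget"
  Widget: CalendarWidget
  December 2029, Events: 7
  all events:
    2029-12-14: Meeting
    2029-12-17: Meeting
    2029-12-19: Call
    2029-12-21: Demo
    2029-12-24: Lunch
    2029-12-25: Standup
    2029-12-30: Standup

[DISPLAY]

      [ ]┠──────────────────┨        
      [ ]┃  December 2029   ┃        
      [ ]┃Mo Tu We Th Fr Sa ┃        
    [x] .┃                1 ┃        
   ┏━━━━━┃ 3  4  5  6  7  8 ┃━━━━━━━━
   ┃ MapN┃10 11 12 13 14* 15┃        
  [┠─────┃17* 18 19* 20 21* ┃────────
   ┃.....┃24* 25* 26 27 28 2┃...♣....
   ┃.....┃31                ┃....♣~..
   ┃.....┃                  ┃.♣.♣~~##
   ┃.....┗━━━━━━━━━━━━━━━━━━┛..♣...~#
   ┃................@..............~.
━━━┃.................................
   ┃..........═════.═══════════.═════
   ┃.................................
   ┗━━━━━━━━━━━━━━━━━━━━━━━━━━━━━━━━━
                                     
                                     


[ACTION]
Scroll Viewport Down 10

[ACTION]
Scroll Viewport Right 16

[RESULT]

   [ ]┠──────────────────┨        ┃  
   [ ]┃  December 2029   ┃        ┃  
   [ ]┃Mo Tu We Th Fr Sa ┃        ┃  
 [x] .┃                1 ┃        ┃  
┏━━━━━┃ 3  4  5  6  7  8 ┃━━━━━━━━┓  
┃ MapN┃10 11 12 13 14* 15┃        ┃  
┠─────┃17* 18 19* 20 21* ┃────────┨  
┃.....┃24* 25* 26 27 28 2┃...♣....┃  
┃.....┃31                ┃....♣~..┃  
┃.....┃                  ┃.♣.♣~~##┃  
┃.....┗━━━━━━━━━━━━━━━━━━┛..♣...~#┃  
┃................@..............~.┃  
┃.................................┃  
┃..........═════.═══════════.═════┃  
┃.................................┃  
┗━━━━━━━━━━━━━━━━━━━━━━━━━━━━━━━━━┛  
                                     
                                     


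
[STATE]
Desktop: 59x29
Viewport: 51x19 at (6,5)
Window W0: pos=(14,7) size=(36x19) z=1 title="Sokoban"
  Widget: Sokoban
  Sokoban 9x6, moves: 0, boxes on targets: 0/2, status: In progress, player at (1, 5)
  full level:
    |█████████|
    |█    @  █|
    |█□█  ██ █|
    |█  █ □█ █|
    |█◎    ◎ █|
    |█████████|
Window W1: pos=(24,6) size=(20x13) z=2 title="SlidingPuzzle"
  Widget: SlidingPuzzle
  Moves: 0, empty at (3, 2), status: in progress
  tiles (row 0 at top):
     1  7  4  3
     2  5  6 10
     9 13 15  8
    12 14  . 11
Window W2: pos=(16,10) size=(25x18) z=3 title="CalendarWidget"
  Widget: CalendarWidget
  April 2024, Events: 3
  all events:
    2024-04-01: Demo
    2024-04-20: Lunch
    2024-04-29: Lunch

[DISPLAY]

                                                   
                  ┏━━━━━━━━━━━━━━━━━━┓             
        ┏━━━━━━━━━┃ SlidingPuzzle    ┃━━━━━┓       
        ┃ Sokoban ┠──────────────────┨     ┃       
        ┠─────────┃┌────┬────┬────┬──┃─────┨       
        ┃█┏━━━━━━━━━━━━━━━━━━━━━━━┓  ┃     ┃       
        ┃█┃ CalendarWidget        ┃──┃     ┃       
        ┃█┠───────────────────────┨ 1┃     ┃       
        ┃█┃       April 2024      ┃──┃     ┃       
        ┃█┃Mo Tu We Th Fr Sa Su   ┃  ┃     ┃       
        ┃█┃ 1*  2  3  4  5  6  7  ┃──┃     ┃       
        ┃M┃ 8  9 10 11 12 13 14   ┃ 1┃     ┃       
        ┃ ┃15 16 17 18 19 20* 21  ┃──┃     ┃       
        ┃ ┃22 23 24 25 26 27 28   ┃━━┛     ┃       
        ┃ ┃29* 30                 ┃        ┃       
        ┃ ┃                       ┃        ┃       
        ┃ ┃                       ┃        ┃       
        ┃ ┃                       ┃        ┃       
        ┃ ┃                       ┃        ┃       


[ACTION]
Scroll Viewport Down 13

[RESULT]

        ┃█┏━━━━━━━━━━━━━━━━━━━━━━━┓  ┃     ┃       
        ┃█┃ CalendarWidget        ┃──┃     ┃       
        ┃█┠───────────────────────┨ 1┃     ┃       
        ┃█┃       April 2024      ┃──┃     ┃       
        ┃█┃Mo Tu We Th Fr Sa Su   ┃  ┃     ┃       
        ┃█┃ 1*  2  3  4  5  6  7  ┃──┃     ┃       
        ┃M┃ 8  9 10 11 12 13 14   ┃ 1┃     ┃       
        ┃ ┃15 16 17 18 19 20* 21  ┃──┃     ┃       
        ┃ ┃22 23 24 25 26 27 28   ┃━━┛     ┃       
        ┃ ┃29* 30                 ┃        ┃       
        ┃ ┃                       ┃        ┃       
        ┃ ┃                       ┃        ┃       
        ┃ ┃                       ┃        ┃       
        ┃ ┃                       ┃        ┃       
        ┃ ┃                       ┃        ┃       
        ┗━┃                       ┃━━━━━━━━┛       
          ┃                       ┃                
          ┗━━━━━━━━━━━━━━━━━━━━━━━┛                
                                                   


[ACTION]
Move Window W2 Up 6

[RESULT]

        ┃█┃ 8  9 10 11 12 13 14   ┃  ┃     ┃       
        ┃█┃15 16 17 18 19 20* 21  ┃──┃     ┃       
        ┃█┃22 23 24 25 26 27 28   ┃ 1┃     ┃       
        ┃█┃29* 30                 ┃──┃     ┃       
        ┃█┃                       ┃  ┃     ┃       
        ┃█┃                       ┃──┃     ┃       
        ┃M┃                       ┃ 1┃     ┃       
        ┃ ┃                       ┃──┃     ┃       
        ┃ ┃                       ┃━━┛     ┃       
        ┃ ┃                       ┃        ┃       
        ┃ ┃                       ┃        ┃       
        ┃ ┗━━━━━━━━━━━━━━━━━━━━━━━┛        ┃       
        ┃                                  ┃       
        ┃                                  ┃       
        ┃                                  ┃       
        ┗━━━━━━━━━━━━━━━━━━━━━━━━━━━━━━━━━━┛       
                                                   
                                                   
                                                   


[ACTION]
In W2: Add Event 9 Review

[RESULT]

        ┃█┃ 8  9* 10 11 12 13 14  ┃  ┃     ┃       
        ┃█┃15 16 17 18 19 20* 21  ┃──┃     ┃       
        ┃█┃22 23 24 25 26 27 28   ┃ 1┃     ┃       
        ┃█┃29* 30                 ┃──┃     ┃       
        ┃█┃                       ┃  ┃     ┃       
        ┃█┃                       ┃──┃     ┃       
        ┃M┃                       ┃ 1┃     ┃       
        ┃ ┃                       ┃──┃     ┃       
        ┃ ┃                       ┃━━┛     ┃       
        ┃ ┃                       ┃        ┃       
        ┃ ┃                       ┃        ┃       
        ┃ ┗━━━━━━━━━━━━━━━━━━━━━━━┛        ┃       
        ┃                                  ┃       
        ┃                                  ┃       
        ┃                                  ┃       
        ┗━━━━━━━━━━━━━━━━━━━━━━━━━━━━━━━━━━┛       
                                                   
                                                   
                                                   


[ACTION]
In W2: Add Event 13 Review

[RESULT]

        ┃█┃ 8  9* 10 11 12 13* 14 ┃  ┃     ┃       
        ┃█┃15 16 17 18 19 20* 21  ┃──┃     ┃       
        ┃█┃22 23 24 25 26 27 28   ┃ 1┃     ┃       
        ┃█┃29* 30                 ┃──┃     ┃       
        ┃█┃                       ┃  ┃     ┃       
        ┃█┃                       ┃──┃     ┃       
        ┃M┃                       ┃ 1┃     ┃       
        ┃ ┃                       ┃──┃     ┃       
        ┃ ┃                       ┃━━┛     ┃       
        ┃ ┃                       ┃        ┃       
        ┃ ┃                       ┃        ┃       
        ┃ ┗━━━━━━━━━━━━━━━━━━━━━━━┛        ┃       
        ┃                                  ┃       
        ┃                                  ┃       
        ┃                                  ┃       
        ┗━━━━━━━━━━━━━━━━━━━━━━━━━━━━━━━━━━┛       
                                                   
                                                   
                                                   


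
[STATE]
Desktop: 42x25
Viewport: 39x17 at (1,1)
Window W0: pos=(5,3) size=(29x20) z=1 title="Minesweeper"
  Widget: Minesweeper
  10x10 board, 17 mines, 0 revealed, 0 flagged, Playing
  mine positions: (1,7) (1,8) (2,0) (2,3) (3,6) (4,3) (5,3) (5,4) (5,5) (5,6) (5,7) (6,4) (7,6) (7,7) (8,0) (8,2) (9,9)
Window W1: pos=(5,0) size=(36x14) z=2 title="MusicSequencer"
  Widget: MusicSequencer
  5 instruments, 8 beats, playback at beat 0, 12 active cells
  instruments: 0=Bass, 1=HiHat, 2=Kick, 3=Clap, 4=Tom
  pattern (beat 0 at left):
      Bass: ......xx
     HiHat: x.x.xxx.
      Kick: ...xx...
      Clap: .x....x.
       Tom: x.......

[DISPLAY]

    ┃ MusicSequencer                   
    ┠──────────────────────────────────
    ┃      ▼1234567                    
    ┃  Bass······██                    
    ┃ HiHat█·█·███·                    
    ┃  Kick···██···                    
    ┃  Clap·█····█·                    
    ┃   Tom█·······                    
    ┃                                  
    ┃                                  
    ┃                                  
    ┃                                  
    ┗━━━━━━━━━━━━━━━━━━━━━━━━━━━━━━━━━━
    ┃■■■■■■■■■■                 ┃      
    ┃■■■■■■■■■■                 ┃      
    ┃                           ┃      
    ┃                           ┃      


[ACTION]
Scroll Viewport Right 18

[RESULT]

  ┃ MusicSequencer                   ┃ 
  ┠──────────────────────────────────┨ 
  ┃      ▼1234567                    ┃ 
  ┃  Bass······██                    ┃ 
  ┃ HiHat█·█·███·                    ┃ 
  ┃  Kick···██···                    ┃ 
  ┃  Clap·█····█·                    ┃ 
  ┃   Tom█·······                    ┃ 
  ┃                                  ┃ 
  ┃                                  ┃ 
  ┃                                  ┃ 
  ┃                                  ┃ 
  ┗━━━━━━━━━━━━━━━━━━━━━━━━━━━━━━━━━━┛ 
  ┃■■■■■■■■■■                 ┃        
  ┃■■■■■■■■■■                 ┃        
  ┃                           ┃        
  ┃                           ┃        


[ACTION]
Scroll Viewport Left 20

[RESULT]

     ┃ MusicSequencer                  
     ┠─────────────────────────────────
     ┃      ▼1234567                   
     ┃  Bass······██                   
     ┃ HiHat█·█·███·                   
     ┃  Kick···██···                   
     ┃  Clap·█····█·                   
     ┃   Tom█·······                   
     ┃                                 
     ┃                                 
     ┃                                 
     ┃                                 
     ┗━━━━━━━━━━━━━━━━━━━━━━━━━━━━━━━━━
     ┃■■■■■■■■■■                 ┃     
     ┃■■■■■■■■■■                 ┃     
     ┃                           ┃     
     ┃                           ┃     


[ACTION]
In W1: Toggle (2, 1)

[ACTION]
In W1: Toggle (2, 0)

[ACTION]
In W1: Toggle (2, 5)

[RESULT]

     ┃ MusicSequencer                  
     ┠─────────────────────────────────
     ┃      ▼1234567                   
     ┃  Bass······██                   
     ┃ HiHat█·█·███·                   
     ┃  Kick██·███··                   
     ┃  Clap·█····█·                   
     ┃   Tom█·······                   
     ┃                                 
     ┃                                 
     ┃                                 
     ┃                                 
     ┗━━━━━━━━━━━━━━━━━━━━━━━━━━━━━━━━━
     ┃■■■■■■■■■■                 ┃     
     ┃■■■■■■■■■■                 ┃     
     ┃                           ┃     
     ┃                           ┃     
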